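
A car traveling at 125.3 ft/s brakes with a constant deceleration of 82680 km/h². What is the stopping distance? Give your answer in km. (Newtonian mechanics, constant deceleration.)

v₀ = 125.3 ft/s × 0.3048 = 38.1914 m/s
a = 82680 km/h² × 7.716049382716049e-05 = 6.37963 m/s²
d = v₀² / (2a) = 38.1914² / (2 × 6.37963) = 1458.58 / 12.7593 = 114.315 m
d = 114.315 m / 1000.0 = 0.1143 km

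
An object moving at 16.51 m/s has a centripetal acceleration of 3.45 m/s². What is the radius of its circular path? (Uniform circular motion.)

r = v²/a_c = 16.51²/3.45 = 79.01 m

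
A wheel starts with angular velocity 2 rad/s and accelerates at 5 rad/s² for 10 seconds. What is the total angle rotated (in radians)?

θ = ω₀t + ½αt² = 2×10 + ½×5×10² = 270.0 rad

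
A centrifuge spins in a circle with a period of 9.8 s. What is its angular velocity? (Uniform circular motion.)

ω = 2π/T = 2π/9.8 = 0.6411 rad/s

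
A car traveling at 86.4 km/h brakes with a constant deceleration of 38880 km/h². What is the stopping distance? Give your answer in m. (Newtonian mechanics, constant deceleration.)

v₀ = 86.4 km/h × 0.2777777777777778 = 24.0 m/s
a = 38880 km/h² × 7.716049382716049e-05 = 3.0 m/s²
d = v₀² / (2a) = 24.0² / (2 × 3.0) = 576.0 / 6.0 = 96.0 m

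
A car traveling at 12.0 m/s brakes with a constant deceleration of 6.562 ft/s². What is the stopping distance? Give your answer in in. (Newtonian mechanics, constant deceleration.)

a = 6.562 ft/s² × 0.3048 = 2.0001 m/s²
d = v₀² / (2a) = 12.0² / (2 × 2.0001) = 144.0 / 4.0002 = 35.9982 m
d = 35.9982 m / 0.0254 = 1417 in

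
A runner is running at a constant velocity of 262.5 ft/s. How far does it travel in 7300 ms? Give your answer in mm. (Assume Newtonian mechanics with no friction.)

v = 262.5 ft/s × 0.3048 = 80.01 m/s
t = 7300 ms × 0.001 = 7.3 s
d = v × t = 80.01 × 7.3 = 584.073 m
d = 584.073 m / 0.001 = 584100 mm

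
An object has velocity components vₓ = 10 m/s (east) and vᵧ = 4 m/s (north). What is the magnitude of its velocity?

|v| = √(vₓ² + vᵧ²) = √(10² + 4²) = √(116) = 10.77 m/s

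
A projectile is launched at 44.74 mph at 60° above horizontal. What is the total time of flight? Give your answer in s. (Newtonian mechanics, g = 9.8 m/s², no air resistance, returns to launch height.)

v₀ = 44.74 mph × 0.44704 = 20.0006 m/s
T = 2 × v₀ × sin(θ) / g = 2 × 20.0006 × sin(60°) / 9.8 = 2 × 20.0006 × 0.866025 / 9.8 = 3.535 s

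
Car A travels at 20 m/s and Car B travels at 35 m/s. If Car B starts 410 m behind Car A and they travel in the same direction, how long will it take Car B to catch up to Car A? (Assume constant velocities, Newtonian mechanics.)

Relative speed: v_rel = 35 - 20 = 15 m/s
Time to catch: t = d₀/v_rel = 410/15 = 27.33 s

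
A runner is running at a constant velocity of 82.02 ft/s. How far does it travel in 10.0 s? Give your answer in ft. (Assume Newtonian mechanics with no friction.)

v = 82.02 ft/s × 0.3048 = 24.9997 m/s
d = v × t = 24.9997 × 10.0 = 249.997 m
d = 249.997 m / 0.3048 = 820.2 ft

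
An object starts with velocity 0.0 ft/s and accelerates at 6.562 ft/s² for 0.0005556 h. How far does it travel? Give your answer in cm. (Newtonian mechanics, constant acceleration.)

v₀ = 0.0 ft/s × 0.3048 = 0.0 m/s
a = 6.562 ft/s² × 0.3048 = 2.0001 m/s²
t = 0.0005556 h × 3600.0 = 2.00016 s
d = v₀ × t + ½ × a × t² = 0.0 × 2.00016 + 0.5 × 2.0001 × 2.00016² = 4.00084 m
d = 4.00084 m / 0.01 = 400.1 cm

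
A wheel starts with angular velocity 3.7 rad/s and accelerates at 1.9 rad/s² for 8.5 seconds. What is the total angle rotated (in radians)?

θ = ω₀t + ½αt² = 3.7×8.5 + ½×1.9×8.5² = 100.09 rad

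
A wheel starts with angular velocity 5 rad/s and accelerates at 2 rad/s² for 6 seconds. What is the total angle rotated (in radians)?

θ = ω₀t + ½αt² = 5×6 + ½×2×6² = 66.0 rad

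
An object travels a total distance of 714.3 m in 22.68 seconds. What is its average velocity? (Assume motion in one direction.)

v_avg = Δd / Δt = 714.3 / 22.68 = 31.49 m/s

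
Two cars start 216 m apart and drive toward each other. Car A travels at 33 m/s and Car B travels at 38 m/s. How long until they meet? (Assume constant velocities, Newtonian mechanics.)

Combined speed: v_combined = 33 + 38 = 71 m/s
Time to meet: t = d/v_combined = 216/71 = 3.04 s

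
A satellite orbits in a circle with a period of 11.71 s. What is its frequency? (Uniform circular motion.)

f = 1/T = 1/11.71 = 0.0854 Hz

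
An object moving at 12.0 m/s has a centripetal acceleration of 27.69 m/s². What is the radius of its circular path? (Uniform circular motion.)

r = v²/a_c = 12.0²/27.69 = 5.2 m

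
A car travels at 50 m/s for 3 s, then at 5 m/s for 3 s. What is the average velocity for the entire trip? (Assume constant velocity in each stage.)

d₁ = v₁t₁ = 50 × 3 = 150 m
d₂ = v₂t₂ = 5 × 3 = 15 m
d_total = 165 m, t_total = 6 s
v_avg = d_total/t_total = 165/6 = 27.5 m/s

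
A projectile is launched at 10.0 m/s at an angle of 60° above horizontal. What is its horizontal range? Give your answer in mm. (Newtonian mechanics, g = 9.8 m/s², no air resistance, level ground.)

R = v₀² × sin(2θ) / g = 10.0² × sin(2 × 60°) / 9.8 = 100.0 × 0.866025 / 9.8 = 8.83699 m
R = 8.83699 m / 0.001 = 8837 mm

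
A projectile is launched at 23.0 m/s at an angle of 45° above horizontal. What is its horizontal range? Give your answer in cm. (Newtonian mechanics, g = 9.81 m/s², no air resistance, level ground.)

R = v₀² × sin(2θ) / g = 23.0² × sin(2 × 45°) / 9.81 = 529.0 × 1.0 / 9.81 = 53.9246 m
R = 53.9246 m / 0.01 = 5392 cm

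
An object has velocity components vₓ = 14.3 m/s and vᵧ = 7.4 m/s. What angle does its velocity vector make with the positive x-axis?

θ = arctan(vᵧ/vₓ) = arctan(7.4/14.3) = 27.36°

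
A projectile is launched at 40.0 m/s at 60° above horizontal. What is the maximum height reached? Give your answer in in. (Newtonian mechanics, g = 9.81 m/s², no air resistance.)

H = v₀² × sin²(θ) / (2g) = 40.0² × sin(60°)² / (2 × 9.81) = 1600.0 × 0.75 / 19.62 = 61.1621 m
H = 61.1621 m / 0.0254 = 2408 in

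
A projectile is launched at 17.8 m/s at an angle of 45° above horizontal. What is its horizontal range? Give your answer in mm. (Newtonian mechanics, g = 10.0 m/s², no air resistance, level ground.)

R = v₀² × sin(2θ) / g = 17.8² × sin(2 × 45°) / 10.0 = 316.84 × 1.0 / 10.0 = 31.684 m
R = 31.684 m / 0.001 = 31680 mm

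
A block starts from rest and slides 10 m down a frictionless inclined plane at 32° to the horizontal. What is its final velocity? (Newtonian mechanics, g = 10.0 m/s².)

a = g sin(θ) = 10.0 × sin(32°) = 5.2992 m/s²
v = √(2ad) = √(2 × 5.2992 × 10) = 10.29 m/s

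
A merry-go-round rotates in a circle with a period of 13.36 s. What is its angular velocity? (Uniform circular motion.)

ω = 2π/T = 2π/13.36 = 0.4703 rad/s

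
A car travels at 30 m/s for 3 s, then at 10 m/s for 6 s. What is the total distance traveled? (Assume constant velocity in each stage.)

d₁ = v₁t₁ = 30 × 3 = 90 m
d₂ = v₂t₂ = 10 × 6 = 60 m
d_total = 90 + 60 = 150 m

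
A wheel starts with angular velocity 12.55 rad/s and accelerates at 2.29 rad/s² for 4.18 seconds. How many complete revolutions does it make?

θ = ω₀t + ½αt² = 12.55×4.18 + ½×2.29×4.18² = 72.464898 rad
Total revolutions = θ/(2π) = 72.464898/(2π) = 11.53
Complete revolutions = ⌊11.53⌋ = 11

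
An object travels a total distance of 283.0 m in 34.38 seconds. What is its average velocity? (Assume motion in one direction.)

v_avg = Δd / Δt = 283.0 / 34.38 = 8.23 m/s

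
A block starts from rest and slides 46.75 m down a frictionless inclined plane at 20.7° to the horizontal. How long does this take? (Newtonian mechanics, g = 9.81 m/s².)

a = g sin(θ) = 9.81 × sin(20.7°) = 3.4676 m/s²
t = √(2d/a) = √(2 × 46.75 / 3.4676) = 5.19 s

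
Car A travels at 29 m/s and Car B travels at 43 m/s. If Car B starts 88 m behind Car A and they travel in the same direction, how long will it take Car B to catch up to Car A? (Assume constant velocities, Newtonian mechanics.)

Relative speed: v_rel = 43 - 29 = 14 m/s
Time to catch: t = d₀/v_rel = 88/14 = 6.29 s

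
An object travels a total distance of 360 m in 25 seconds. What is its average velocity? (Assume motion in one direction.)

v_avg = Δd / Δt = 360 / 25 = 14.4 m/s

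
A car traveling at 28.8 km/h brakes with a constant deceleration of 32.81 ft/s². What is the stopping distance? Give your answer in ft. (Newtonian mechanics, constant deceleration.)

v₀ = 28.8 km/h × 0.2777777777777778 = 8.0 m/s
a = 32.81 ft/s² × 0.3048 = 10.0005 m/s²
d = v₀² / (2a) = 8.0² / (2 × 10.0005) = 64.0 / 20.001 = 3.19984 m
d = 3.19984 m / 0.3048 = 10.5 ft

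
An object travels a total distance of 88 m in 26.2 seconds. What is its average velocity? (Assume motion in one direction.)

v_avg = Δd / Δt = 88 / 26.2 = 3.36 m/s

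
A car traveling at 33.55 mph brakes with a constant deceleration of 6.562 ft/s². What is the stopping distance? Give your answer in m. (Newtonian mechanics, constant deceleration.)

v₀ = 33.55 mph × 0.44704 = 14.9982 m/s
a = 6.562 ft/s² × 0.3048 = 2.0001 m/s²
d = v₀² / (2a) = 14.9982² / (2 × 2.0001) = 224.946 / 4.0002 = 56.23 m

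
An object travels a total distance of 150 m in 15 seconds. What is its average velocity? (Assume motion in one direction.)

v_avg = Δd / Δt = 150 / 15 = 10.0 m/s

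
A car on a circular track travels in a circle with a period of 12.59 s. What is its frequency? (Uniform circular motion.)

f = 1/T = 1/12.59 = 0.0794 Hz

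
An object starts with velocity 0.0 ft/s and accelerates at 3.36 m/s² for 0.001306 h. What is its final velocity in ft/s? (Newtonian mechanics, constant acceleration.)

v₀ = 0.0 ft/s × 0.3048 = 0.0 m/s
t = 0.001306 h × 3600.0 = 4.7016 s
v = v₀ + a × t = 0.0 + 3.36 × 4.7016 = 15.7974 m/s
v = 15.7974 m/s / 0.3048 = 51.83 ft/s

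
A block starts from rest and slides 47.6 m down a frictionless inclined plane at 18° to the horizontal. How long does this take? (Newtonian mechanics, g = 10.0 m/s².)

a = g sin(θ) = 10.0 × sin(18°) = 3.0902 m/s²
t = √(2d/a) = √(2 × 47.6 / 3.0902) = 5.55 s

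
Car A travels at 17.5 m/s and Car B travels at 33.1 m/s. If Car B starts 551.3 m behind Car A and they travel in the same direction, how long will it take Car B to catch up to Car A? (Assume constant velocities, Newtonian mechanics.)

Relative speed: v_rel = 33.1 - 17.5 = 15.6 m/s
Time to catch: t = d₀/v_rel = 551.3/15.6 = 35.34 s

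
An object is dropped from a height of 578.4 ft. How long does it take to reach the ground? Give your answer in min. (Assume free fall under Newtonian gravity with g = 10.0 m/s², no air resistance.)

h = 578.4 ft × 0.3048 = 176.296 m
t = √(2h/g) = √(2 × 176.296 / 10.0) = 5.93795 s
t = 5.93795 s / 60.0 = 0.09897 min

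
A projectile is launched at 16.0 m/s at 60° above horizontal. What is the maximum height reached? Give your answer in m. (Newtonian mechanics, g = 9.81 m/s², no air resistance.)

H = v₀² × sin²(θ) / (2g) = 16.0² × sin(60°)² / (2 × 9.81) = 256.0 × 0.75 / 19.62 = 9.786 m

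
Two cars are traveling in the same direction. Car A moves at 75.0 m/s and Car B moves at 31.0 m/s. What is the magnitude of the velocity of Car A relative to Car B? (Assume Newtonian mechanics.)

v_rel = |v_A - v_B| = |75.0 - 31.0| = 44.0 m/s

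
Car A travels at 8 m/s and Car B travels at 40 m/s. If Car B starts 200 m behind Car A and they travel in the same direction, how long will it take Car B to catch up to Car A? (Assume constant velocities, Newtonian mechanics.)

Relative speed: v_rel = 40 - 8 = 32 m/s
Time to catch: t = d₀/v_rel = 200/32 = 6.25 s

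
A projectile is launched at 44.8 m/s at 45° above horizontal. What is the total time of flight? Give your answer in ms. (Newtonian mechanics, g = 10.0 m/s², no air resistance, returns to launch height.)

T = 2 × v₀ × sin(θ) / g = 2 × 44.8 × sin(45°) / 10.0 = 2 × 44.8 × 0.707107 / 10.0 = 6.33568 s
T = 6.33568 s / 0.001 = 6336 ms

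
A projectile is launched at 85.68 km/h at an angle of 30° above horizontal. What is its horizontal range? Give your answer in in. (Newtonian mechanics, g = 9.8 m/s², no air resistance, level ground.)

v₀ = 85.68 km/h × 0.2777777777777778 = 23.8 m/s
R = v₀² × sin(2θ) / g = 23.8² × sin(2 × 30°) / 9.8 = 566.44 × 0.866025 / 9.8 = 50.0562 m
R = 50.0562 m / 0.0254 = 1971 in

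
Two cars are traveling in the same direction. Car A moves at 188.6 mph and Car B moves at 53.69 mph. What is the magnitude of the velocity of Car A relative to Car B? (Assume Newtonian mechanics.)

v_rel = |v_A - v_B| = |188.6 - 53.69| = 134.91 mph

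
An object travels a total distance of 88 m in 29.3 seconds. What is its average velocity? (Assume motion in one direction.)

v_avg = Δd / Δt = 88 / 29.3 = 3.0 m/s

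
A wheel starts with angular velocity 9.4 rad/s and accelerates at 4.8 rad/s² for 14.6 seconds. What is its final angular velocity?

ω = ω₀ + αt = 9.4 + 4.8 × 14.6 = 79.48 rad/s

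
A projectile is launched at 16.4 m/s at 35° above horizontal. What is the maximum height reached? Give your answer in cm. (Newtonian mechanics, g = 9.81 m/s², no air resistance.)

H = v₀² × sin²(θ) / (2g) = 16.4² × sin(35°)² / (2 × 9.81) = 268.96 × 0.32899 / 19.62 = 4.50995 m
H = 4.50995 m / 0.01 = 451.0 cm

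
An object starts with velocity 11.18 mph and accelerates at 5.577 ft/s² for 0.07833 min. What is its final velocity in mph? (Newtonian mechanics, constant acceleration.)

v₀ = 11.18 mph × 0.44704 = 4.99791 m/s
a = 5.577 ft/s² × 0.3048 = 1.69987 m/s²
t = 0.07833 min × 60.0 = 4.6998 s
v = v₀ + a × t = 4.99791 + 1.69987 × 4.6998 = 12.987 m/s
v = 12.987 m/s / 0.44704 = 29.05 mph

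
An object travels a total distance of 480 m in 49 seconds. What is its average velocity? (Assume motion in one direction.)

v_avg = Δd / Δt = 480 / 49 = 9.8 m/s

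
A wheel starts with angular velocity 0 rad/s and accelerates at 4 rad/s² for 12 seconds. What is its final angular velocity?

ω = ω₀ + αt = 0 + 4 × 12 = 48 rad/s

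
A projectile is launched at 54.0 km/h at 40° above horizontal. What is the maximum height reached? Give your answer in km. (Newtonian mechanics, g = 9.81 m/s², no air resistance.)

v₀ = 54.0 km/h × 0.2777777777777778 = 15.0 m/s
H = v₀² × sin²(θ) / (2g) = 15.0² × sin(40°)² / (2 × 9.81) = 225.0 × 0.413176 / 19.62 = 4.73826 m
H = 4.73826 m / 1000.0 = 0.004738 km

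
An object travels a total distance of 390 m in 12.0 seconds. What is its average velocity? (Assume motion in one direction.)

v_avg = Δd / Δt = 390 / 12.0 = 32.5 m/s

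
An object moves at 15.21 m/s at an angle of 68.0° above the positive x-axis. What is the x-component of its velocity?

vₓ = v cos(θ) = 15.21 × cos(68.0°) = 5.7 m/s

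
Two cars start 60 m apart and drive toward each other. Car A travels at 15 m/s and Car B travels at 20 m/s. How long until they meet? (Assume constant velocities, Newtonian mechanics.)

Combined speed: v_combined = 15 + 20 = 35 m/s
Time to meet: t = d/v_combined = 60/35 = 1.71 s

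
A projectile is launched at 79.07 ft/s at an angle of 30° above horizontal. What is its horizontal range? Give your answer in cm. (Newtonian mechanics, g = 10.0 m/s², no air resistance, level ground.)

v₀ = 79.07 ft/s × 0.3048 = 24.1005 m/s
R = v₀² × sin(2θ) / g = 24.1005² × sin(2 × 30°) / 10.0 = 580.834 × 0.866025 / 10.0 = 50.3017 m
R = 50.3017 m / 0.01 = 5030 cm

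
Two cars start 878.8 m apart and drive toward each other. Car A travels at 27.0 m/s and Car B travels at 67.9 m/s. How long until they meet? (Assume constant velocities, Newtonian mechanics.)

Combined speed: v_combined = 27.0 + 67.9 = 94.9 m/s
Time to meet: t = d/v_combined = 878.8/94.9 = 9.26 s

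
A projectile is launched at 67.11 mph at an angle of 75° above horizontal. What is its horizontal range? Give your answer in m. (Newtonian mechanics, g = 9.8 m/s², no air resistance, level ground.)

v₀ = 67.11 mph × 0.44704 = 30.0009 m/s
R = v₀² × sin(2θ) / g = 30.0009² × sin(2 × 75°) / 9.8 = 900.054 × 0.5 / 9.8 = 45.92 m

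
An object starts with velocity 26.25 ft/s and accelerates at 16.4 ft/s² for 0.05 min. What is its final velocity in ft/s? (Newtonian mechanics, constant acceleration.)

v₀ = 26.25 ft/s × 0.3048 = 8.001 m/s
a = 16.4 ft/s² × 0.3048 = 4.99872 m/s²
t = 0.05 min × 60.0 = 3.0 s
v = v₀ + a × t = 8.001 + 4.99872 × 3.0 = 22.9972 m/s
v = 22.9972 m/s / 0.3048 = 75.45 ft/s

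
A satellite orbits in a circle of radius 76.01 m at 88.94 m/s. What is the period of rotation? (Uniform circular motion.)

T = 2πr/v = 2π×76.01/88.94 = 5.37 s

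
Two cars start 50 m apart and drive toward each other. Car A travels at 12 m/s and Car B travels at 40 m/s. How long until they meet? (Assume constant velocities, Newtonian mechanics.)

Combined speed: v_combined = 12 + 40 = 52 m/s
Time to meet: t = d/v_combined = 50/52 = 0.96 s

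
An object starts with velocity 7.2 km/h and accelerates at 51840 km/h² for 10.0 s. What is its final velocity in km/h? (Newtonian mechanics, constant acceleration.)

v₀ = 7.2 km/h × 0.2777777777777778 = 2.0 m/s
a = 51840 km/h² × 7.716049382716049e-05 = 4.0 m/s²
v = v₀ + a × t = 2.0 + 4.0 × 10.0 = 42.0 m/s
v = 42.0 m/s / 0.2777777777777778 = 151.2 km/h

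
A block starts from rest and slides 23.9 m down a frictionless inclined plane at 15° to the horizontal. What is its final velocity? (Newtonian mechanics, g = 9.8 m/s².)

a = g sin(θ) = 9.8 × sin(15°) = 2.5364 m/s²
v = √(2ad) = √(2 × 2.5364 × 23.9) = 11.01 m/s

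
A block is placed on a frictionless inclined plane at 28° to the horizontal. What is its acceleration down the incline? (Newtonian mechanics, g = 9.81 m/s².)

a = g sin(θ) = 9.81 × sin(28°) = 9.81 × 0.4695 = 4.61 m/s²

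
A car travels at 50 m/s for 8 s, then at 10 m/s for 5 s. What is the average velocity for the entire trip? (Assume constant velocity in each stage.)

d₁ = v₁t₁ = 50 × 8 = 400 m
d₂ = v₂t₂ = 10 × 5 = 50 m
d_total = 450 m, t_total = 13 s
v_avg = d_total/t_total = 450/13 = 34.62 m/s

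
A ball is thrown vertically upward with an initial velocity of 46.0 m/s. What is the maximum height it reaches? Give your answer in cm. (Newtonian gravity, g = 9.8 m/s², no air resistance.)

h_max = v₀² / (2g) = 46.0² / (2 × 9.8) = 2116.0 / 19.6 = 107.959 m
h_max = 107.959 m / 0.01 = 10800 cm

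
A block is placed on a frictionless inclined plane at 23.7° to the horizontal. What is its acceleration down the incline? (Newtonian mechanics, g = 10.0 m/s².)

a = g sin(θ) = 10.0 × sin(23.7°) = 10.0 × 0.4019 = 4.02 m/s²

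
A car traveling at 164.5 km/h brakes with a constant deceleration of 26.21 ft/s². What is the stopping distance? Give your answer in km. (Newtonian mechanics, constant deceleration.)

v₀ = 164.5 km/h × 0.2777777777777778 = 45.6944 m/s
a = 26.21 ft/s² × 0.3048 = 7.98881 m/s²
d = v₀² / (2a) = 45.6944² / (2 × 7.98881) = 2087.98 / 15.9776 = 130.682 m
d = 130.682 m / 1000.0 = 0.1307 km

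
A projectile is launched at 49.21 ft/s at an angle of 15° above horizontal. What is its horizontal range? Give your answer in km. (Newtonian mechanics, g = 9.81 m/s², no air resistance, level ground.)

v₀ = 49.21 ft/s × 0.3048 = 14.9992 m/s
R = v₀² × sin(2θ) / g = 14.9992² × sin(2 × 15°) / 9.81 = 224.976 × 0.5 / 9.81 = 11.4667 m
R = 11.4667 m / 1000.0 = 0.01147 km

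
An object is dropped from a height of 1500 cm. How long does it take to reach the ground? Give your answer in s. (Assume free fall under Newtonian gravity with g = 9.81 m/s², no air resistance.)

h = 1500 cm × 0.01 = 15.0 m
t = √(2h/g) = √(2 × 15.0 / 9.81) = 1.749 s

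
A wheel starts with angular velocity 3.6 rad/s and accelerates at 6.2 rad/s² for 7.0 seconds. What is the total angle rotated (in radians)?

θ = ω₀t + ½αt² = 3.6×7.0 + ½×6.2×7.0² = 177.1 rad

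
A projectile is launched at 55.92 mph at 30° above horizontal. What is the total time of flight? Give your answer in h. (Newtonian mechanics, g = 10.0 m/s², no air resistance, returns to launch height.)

v₀ = 55.92 mph × 0.44704 = 24.9985 m/s
T = 2 × v₀ × sin(θ) / g = 2 × 24.9985 × sin(30°) / 10.0 = 2 × 24.9985 × 0.5 / 10.0 = 2.49985 s
T = 2.49985 s / 3600.0 = 0.0006944 h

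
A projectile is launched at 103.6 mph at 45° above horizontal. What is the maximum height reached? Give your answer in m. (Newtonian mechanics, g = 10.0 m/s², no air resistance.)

v₀ = 103.6 mph × 0.44704 = 46.3133 m/s
H = v₀² × sin²(θ) / (2g) = 46.3133² × sin(45°)² / (2 × 10.0) = 2144.92 × 0.5 / 20.0 = 53.62 m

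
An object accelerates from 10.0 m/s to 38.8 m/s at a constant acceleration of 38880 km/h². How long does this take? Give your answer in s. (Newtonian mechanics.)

a = 38880 km/h² × 7.716049382716049e-05 = 3.0 m/s²
t = (v - v₀) / a = (38.8 - 10.0) / 3.0 = 9.6 s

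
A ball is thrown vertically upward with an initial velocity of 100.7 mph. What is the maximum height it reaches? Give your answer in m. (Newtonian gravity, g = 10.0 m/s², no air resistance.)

v₀ = 100.7 mph × 0.44704 = 45.0169 m/s
h_max = v₀² / (2g) = 45.0169² / (2 × 10.0) = 2026.52 / 20.0 = 101.3 m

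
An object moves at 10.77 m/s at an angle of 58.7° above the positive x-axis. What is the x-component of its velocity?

vₓ = v cos(θ) = 10.77 × cos(58.7°) = 5.6 m/s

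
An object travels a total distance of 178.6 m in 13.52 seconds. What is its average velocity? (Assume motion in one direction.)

v_avg = Δd / Δt = 178.6 / 13.52 = 13.21 m/s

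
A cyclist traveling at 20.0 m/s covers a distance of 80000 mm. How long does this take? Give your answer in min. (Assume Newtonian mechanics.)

d = 80000 mm × 0.001 = 80.0 m
t = d / v = 80.0 / 20.0 = 4.0 s
t = 4.0 s / 60.0 = 0.06667 min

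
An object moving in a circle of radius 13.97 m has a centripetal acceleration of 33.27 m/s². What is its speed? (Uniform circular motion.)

v = √(a_c × r) = √(33.27 × 13.97) = 21.56 m/s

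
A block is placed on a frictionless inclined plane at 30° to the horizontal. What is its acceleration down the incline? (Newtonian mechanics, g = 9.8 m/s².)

a = g sin(θ) = 9.8 × sin(30°) = 9.8 × 0.5 = 4.9 m/s²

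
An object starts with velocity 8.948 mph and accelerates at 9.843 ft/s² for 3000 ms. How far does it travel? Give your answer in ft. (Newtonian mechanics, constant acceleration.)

v₀ = 8.948 mph × 0.44704 = 4.00011 m/s
a = 9.843 ft/s² × 0.3048 = 3.00015 m/s²
t = 3000 ms × 0.001 = 3.0 s
d = v₀ × t + ½ × a × t² = 4.00011 × 3.0 + 0.5 × 3.00015 × 3.0² = 25.501 m
d = 25.501 m / 0.3048 = 83.66 ft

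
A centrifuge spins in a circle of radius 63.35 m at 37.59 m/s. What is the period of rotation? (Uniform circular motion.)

T = 2πr/v = 2π×63.35/37.59 = 10.59 s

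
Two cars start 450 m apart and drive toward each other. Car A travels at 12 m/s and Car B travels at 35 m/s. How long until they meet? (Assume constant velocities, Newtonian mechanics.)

Combined speed: v_combined = 12 + 35 = 47 m/s
Time to meet: t = d/v_combined = 450/47 = 9.57 s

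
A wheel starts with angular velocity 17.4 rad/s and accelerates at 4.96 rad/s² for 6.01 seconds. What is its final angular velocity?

ω = ω₀ + αt = 17.4 + 4.96 × 6.01 = 47.21 rad/s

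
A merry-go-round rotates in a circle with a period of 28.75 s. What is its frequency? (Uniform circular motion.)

f = 1/T = 1/28.75 = 0.0348 Hz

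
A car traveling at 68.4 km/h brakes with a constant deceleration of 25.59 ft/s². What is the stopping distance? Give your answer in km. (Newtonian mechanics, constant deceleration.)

v₀ = 68.4 km/h × 0.2777777777777778 = 19.0 m/s
a = 25.59 ft/s² × 0.3048 = 7.79983 m/s²
d = v₀² / (2a) = 19.0² / (2 × 7.79983) = 361.0 / 15.5997 = 23.1415 m
d = 23.1415 m / 1000.0 = 0.02314 km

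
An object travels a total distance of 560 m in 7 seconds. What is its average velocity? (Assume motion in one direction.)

v_avg = Δd / Δt = 560 / 7 = 80.0 m/s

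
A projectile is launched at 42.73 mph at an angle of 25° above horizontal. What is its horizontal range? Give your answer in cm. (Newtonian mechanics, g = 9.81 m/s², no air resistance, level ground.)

v₀ = 42.73 mph × 0.44704 = 19.102 m/s
R = v₀² × sin(2θ) / g = 19.102² × sin(2 × 25°) / 9.81 = 364.886 × 0.766044 / 9.81 = 28.4932 m
R = 28.4932 m / 0.01 = 2849 cm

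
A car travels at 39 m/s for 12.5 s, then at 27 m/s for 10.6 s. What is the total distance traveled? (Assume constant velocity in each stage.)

d₁ = v₁t₁ = 39 × 12.5 = 487.5 m
d₂ = v₂t₂ = 27 × 10.6 = 286.2 m
d_total = 487.5 + 286.2 = 773.7 m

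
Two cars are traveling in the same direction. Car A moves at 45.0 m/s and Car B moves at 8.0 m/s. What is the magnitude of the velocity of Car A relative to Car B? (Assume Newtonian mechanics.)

v_rel = |v_A - v_B| = |45.0 - 8.0| = 37.0 m/s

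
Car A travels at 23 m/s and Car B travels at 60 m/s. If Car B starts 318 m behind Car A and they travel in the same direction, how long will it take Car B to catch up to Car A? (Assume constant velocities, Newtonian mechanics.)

Relative speed: v_rel = 60 - 23 = 37 m/s
Time to catch: t = d₀/v_rel = 318/37 = 8.59 s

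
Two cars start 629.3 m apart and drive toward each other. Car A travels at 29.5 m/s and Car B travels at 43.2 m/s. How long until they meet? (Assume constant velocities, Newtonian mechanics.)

Combined speed: v_combined = 29.5 + 43.2 = 72.7 m/s
Time to meet: t = d/v_combined = 629.3/72.7 = 8.66 s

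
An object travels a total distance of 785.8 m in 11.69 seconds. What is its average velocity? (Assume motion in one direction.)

v_avg = Δd / Δt = 785.8 / 11.69 = 67.22 m/s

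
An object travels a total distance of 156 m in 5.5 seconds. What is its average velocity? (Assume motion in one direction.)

v_avg = Δd / Δt = 156 / 5.5 = 28.36 m/s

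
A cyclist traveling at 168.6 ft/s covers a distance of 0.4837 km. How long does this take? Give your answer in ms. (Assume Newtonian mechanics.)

d = 0.4837 km × 1000.0 = 483.7 m
v = 168.6 ft/s × 0.3048 = 51.3893 m/s
t = d / v = 483.7 / 51.3893 = 9.41247 s
t = 9.41247 s / 0.001 = 9412 ms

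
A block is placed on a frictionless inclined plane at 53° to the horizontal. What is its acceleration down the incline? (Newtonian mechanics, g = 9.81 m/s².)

a = g sin(θ) = 9.81 × sin(53°) = 9.81 × 0.7986 = 7.83 m/s²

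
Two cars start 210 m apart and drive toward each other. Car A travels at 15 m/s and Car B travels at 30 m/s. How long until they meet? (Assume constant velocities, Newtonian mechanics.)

Combined speed: v_combined = 15 + 30 = 45 m/s
Time to meet: t = d/v_combined = 210/45 = 4.67 s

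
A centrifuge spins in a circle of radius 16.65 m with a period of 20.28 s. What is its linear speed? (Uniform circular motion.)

v = 2πr/T = 2π×16.65/20.28 = 5.16 m/s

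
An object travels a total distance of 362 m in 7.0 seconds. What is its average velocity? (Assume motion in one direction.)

v_avg = Δd / Δt = 362 / 7.0 = 51.71 m/s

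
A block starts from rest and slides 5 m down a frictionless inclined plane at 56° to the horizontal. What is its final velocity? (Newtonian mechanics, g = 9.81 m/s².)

a = g sin(θ) = 9.81 × sin(56°) = 8.1329 m/s²
v = √(2ad) = √(2 × 8.1329 × 5) = 9.02 m/s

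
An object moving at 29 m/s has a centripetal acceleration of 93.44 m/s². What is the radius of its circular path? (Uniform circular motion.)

r = v²/a_c = 29²/93.44 = 9.0 m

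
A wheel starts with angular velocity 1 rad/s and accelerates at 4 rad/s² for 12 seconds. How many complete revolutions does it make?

θ = ω₀t + ½αt² = 1×12 + ½×4×12² = 300.0 rad
Total revolutions = θ/(2π) = 300.0/(2π) = 47.75
Complete revolutions = ⌊47.75⌋ = 47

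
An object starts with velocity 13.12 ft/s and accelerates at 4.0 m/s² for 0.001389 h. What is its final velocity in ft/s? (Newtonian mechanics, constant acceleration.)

v₀ = 13.12 ft/s × 0.3048 = 3.99898 m/s
t = 0.001389 h × 3600.0 = 5.0004 s
v = v₀ + a × t = 3.99898 + 4.0 × 5.0004 = 24.0006 m/s
v = 24.0006 m/s / 0.3048 = 78.74 ft/s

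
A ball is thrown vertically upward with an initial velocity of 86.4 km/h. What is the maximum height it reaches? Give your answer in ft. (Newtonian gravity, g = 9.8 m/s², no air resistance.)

v₀ = 86.4 km/h × 0.2777777777777778 = 24.0 m/s
h_max = v₀² / (2g) = 24.0² / (2 × 9.8) = 576.0 / 19.6 = 29.3878 m
h_max = 29.3878 m / 0.3048 = 96.42 ft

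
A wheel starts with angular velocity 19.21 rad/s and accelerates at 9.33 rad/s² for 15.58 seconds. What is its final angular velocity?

ω = ω₀ + αt = 19.21 + 9.33 × 15.58 = 164.57 rad/s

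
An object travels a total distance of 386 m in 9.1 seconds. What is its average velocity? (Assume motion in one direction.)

v_avg = Δd / Δt = 386 / 9.1 = 42.42 m/s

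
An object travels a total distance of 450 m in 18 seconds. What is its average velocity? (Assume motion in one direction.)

v_avg = Δd / Δt = 450 / 18 = 25.0 m/s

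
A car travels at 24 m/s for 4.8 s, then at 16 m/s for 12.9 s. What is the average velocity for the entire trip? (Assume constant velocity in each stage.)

d₁ = v₁t₁ = 24 × 4.8 = 115.2 m
d₂ = v₂t₂ = 16 × 12.9 = 206.4 m
d_total = 321.6 m, t_total = 17.7 s
v_avg = d_total/t_total = 321.6/17.7 = 18.17 m/s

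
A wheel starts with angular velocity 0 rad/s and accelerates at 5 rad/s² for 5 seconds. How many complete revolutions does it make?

θ = ω₀t + ½αt² = 0×5 + ½×5×5² = 62.5 rad
Total revolutions = θ/(2π) = 62.5/(2π) = 9.95
Complete revolutions = ⌊9.95⌋ = 9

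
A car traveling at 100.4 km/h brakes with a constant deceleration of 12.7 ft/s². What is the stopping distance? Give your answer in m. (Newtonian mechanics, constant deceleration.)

v₀ = 100.4 km/h × 0.2777777777777778 = 27.8889 m/s
a = 12.7 ft/s² × 0.3048 = 3.87096 m/s²
d = v₀² / (2a) = 27.8889² / (2 × 3.87096) = 777.791 / 7.74192 = 100.5 m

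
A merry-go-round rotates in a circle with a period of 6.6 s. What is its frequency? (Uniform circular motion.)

f = 1/T = 1/6.6 = 0.1515 Hz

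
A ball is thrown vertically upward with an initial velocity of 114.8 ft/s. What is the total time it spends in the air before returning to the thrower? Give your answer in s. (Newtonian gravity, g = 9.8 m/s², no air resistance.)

v₀ = 114.8 ft/s × 0.3048 = 34.991 m/s
t_total = 2 × v₀ / g = 2 × 34.991 / 9.8 = 7.141 s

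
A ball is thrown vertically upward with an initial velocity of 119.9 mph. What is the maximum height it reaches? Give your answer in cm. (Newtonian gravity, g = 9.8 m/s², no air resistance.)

v₀ = 119.9 mph × 0.44704 = 53.6001 m/s
h_max = v₀² / (2g) = 53.6001² / (2 × 9.8) = 2872.97 / 19.6 = 146.58 m
h_max = 146.58 m / 0.01 = 14660 cm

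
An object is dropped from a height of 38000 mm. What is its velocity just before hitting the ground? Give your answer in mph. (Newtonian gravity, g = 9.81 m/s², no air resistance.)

h = 38000 mm × 0.001 = 38.0 m
v = √(2gh) = √(2 × 9.81 × 38.0) = 27.3049 m/s
v = 27.3049 m/s / 0.44704 = 61.08 mph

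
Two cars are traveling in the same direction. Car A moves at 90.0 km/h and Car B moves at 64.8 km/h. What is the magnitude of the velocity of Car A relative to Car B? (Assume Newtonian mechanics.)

v_rel = |v_A - v_B| = |90.0 - 64.8| = 25.2 km/h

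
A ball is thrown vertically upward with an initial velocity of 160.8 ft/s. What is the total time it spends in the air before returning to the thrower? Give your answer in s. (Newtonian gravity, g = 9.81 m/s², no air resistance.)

v₀ = 160.8 ft/s × 0.3048 = 49.0118 m/s
t_total = 2 × v₀ / g = 2 × 49.0118 / 9.81 = 9.992 s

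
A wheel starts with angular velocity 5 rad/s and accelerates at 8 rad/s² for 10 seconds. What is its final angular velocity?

ω = ω₀ + αt = 5 + 8 × 10 = 85 rad/s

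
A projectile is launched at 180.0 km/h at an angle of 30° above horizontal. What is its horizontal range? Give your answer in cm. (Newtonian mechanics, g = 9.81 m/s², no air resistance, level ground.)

v₀ = 180.0 km/h × 0.2777777777777778 = 50.0 m/s
R = v₀² × sin(2θ) / g = 50.0² × sin(2 × 30°) / 9.81 = 2500.0 × 0.866025 / 9.81 = 220.7 m
R = 220.7 m / 0.01 = 22070 cm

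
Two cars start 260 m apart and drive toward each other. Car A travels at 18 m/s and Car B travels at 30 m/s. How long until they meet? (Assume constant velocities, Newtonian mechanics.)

Combined speed: v_combined = 18 + 30 = 48 m/s
Time to meet: t = d/v_combined = 260/48 = 5.42 s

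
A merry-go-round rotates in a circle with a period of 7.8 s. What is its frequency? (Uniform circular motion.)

f = 1/T = 1/7.8 = 0.1282 Hz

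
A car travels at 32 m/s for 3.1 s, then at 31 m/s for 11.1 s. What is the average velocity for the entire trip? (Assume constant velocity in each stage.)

d₁ = v₁t₁ = 32 × 3.1 = 99.2 m
d₂ = v₂t₂ = 31 × 11.1 = 344.1 m
d_total = 443.3 m, t_total = 14.2 s
v_avg = d_total/t_total = 443.3/14.2 = 31.22 m/s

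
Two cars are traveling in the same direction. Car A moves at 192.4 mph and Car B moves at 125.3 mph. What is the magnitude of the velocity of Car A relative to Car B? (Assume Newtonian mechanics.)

v_rel = |v_A - v_B| = |192.4 - 125.3| = 67.1 mph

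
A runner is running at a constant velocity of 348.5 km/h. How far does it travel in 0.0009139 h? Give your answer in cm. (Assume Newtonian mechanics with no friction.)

v = 348.5 km/h × 0.2777777777777778 = 96.8056 m/s
t = 0.0009139 h × 3600.0 = 3.29004 s
d = v × t = 96.8056 × 3.29004 = 318.494 m
d = 318.494 m / 0.01 = 31850 cm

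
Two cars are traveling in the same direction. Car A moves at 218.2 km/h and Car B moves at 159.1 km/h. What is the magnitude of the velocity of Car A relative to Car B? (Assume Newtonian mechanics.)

v_rel = |v_A - v_B| = |218.2 - 159.1| = 59.1 km/h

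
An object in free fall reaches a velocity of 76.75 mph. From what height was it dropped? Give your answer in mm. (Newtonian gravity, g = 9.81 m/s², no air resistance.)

v = 76.75 mph × 0.44704 = 34.3103 m/s
h = v² / (2g) = 34.3103² / (2 × 9.81) = 59.9998 m
h = 59.9998 m / 0.001 = 60000 mm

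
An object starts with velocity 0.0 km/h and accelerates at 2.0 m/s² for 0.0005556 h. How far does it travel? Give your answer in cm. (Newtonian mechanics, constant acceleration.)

v₀ = 0.0 km/h × 0.2777777777777778 = 0.0 m/s
t = 0.0005556 h × 3600.0 = 2.00016 s
d = v₀ × t + ½ × a × t² = 0.0 × 2.00016 + 0.5 × 2.0 × 2.00016² = 4.00064 m
d = 4.00064 m / 0.01 = 400.1 cm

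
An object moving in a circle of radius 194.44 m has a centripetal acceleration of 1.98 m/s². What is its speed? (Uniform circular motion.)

v = √(a_c × r) = √(1.98 × 194.44) = 19.62 m/s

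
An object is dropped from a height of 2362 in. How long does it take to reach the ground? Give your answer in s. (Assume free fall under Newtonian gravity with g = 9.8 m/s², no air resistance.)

h = 2362 in × 0.0254 = 59.9948 m
t = √(2h/g) = √(2 × 59.9948 / 9.8) = 3.499 s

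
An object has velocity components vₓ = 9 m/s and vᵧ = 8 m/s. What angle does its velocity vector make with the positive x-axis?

θ = arctan(vᵧ/vₓ) = arctan(8/9) = 41.63°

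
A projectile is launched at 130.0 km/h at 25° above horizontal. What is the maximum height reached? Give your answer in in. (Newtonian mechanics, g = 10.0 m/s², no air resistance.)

v₀ = 130.0 km/h × 0.2777777777777778 = 36.1111 m/s
H = v₀² × sin²(θ) / (2g) = 36.1111² × sin(25°)² / (2 × 10.0) = 1304.01 × 0.178606 / 20.0 = 11.6452 m
H = 11.6452 m / 0.0254 = 458.5 in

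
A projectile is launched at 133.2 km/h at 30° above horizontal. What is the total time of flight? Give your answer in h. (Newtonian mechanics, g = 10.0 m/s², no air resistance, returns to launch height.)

v₀ = 133.2 km/h × 0.2777777777777778 = 37.0 m/s
T = 2 × v₀ × sin(θ) / g = 2 × 37.0 × sin(30°) / 10.0 = 2 × 37.0 × 0.5 / 10.0 = 3.7 s
T = 3.7 s / 3600.0 = 0.001028 h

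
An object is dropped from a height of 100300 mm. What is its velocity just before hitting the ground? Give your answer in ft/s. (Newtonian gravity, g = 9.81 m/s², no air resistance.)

h = 100300 mm × 0.001 = 100.3 m
v = √(2gh) = √(2 × 9.81 × 100.3) = 44.3609 m/s
v = 44.3609 m/s / 0.3048 = 145.5 ft/s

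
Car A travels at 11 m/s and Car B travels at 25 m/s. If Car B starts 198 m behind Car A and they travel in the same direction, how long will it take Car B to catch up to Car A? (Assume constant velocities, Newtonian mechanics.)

Relative speed: v_rel = 25 - 11 = 14 m/s
Time to catch: t = d₀/v_rel = 198/14 = 14.14 s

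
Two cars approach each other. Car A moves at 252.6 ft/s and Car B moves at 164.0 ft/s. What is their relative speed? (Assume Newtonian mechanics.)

v_rel = v_A + v_B = 252.6 + 164.0 = 416.6 ft/s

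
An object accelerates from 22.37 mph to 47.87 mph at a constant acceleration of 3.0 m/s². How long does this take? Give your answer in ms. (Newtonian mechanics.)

v₀ = 22.37 mph × 0.44704 = 10.0003 m/s
v = 47.87 mph × 0.44704 = 21.3998 m/s
t = (v - v₀) / a = (21.3998 - 10.0003) / 3.0 = 3.79983 s
t = 3.79983 s / 0.001 = 3800 ms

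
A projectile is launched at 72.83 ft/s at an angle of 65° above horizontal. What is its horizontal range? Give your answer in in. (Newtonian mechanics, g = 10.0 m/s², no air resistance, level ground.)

v₀ = 72.83 ft/s × 0.3048 = 22.1986 m/s
R = v₀² × sin(2θ) / g = 22.1986² × sin(2 × 65°) / 10.0 = 492.778 × 0.766044 / 10.0 = 37.749 m
R = 37.749 m / 0.0254 = 1486 in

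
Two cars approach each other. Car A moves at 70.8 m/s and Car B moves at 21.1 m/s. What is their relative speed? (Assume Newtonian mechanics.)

v_rel = v_A + v_B = 70.8 + 21.1 = 91.9 m/s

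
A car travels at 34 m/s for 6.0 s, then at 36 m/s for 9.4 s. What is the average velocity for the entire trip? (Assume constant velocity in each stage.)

d₁ = v₁t₁ = 34 × 6.0 = 204.0 m
d₂ = v₂t₂ = 36 × 9.4 = 338.4 m
d_total = 542.4 m, t_total = 15.4 s
v_avg = d_total/t_total = 542.4/15.4 = 35.22 m/s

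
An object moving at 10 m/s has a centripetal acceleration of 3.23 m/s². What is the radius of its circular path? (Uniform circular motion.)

r = v²/a_c = 10²/3.23 = 30.96 m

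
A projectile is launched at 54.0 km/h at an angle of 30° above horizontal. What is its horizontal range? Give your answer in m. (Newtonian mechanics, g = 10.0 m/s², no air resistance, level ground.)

v₀ = 54.0 km/h × 0.2777777777777778 = 15.0 m/s
R = v₀² × sin(2θ) / g = 15.0² × sin(2 × 30°) / 10.0 = 225.0 × 0.866025 / 10.0 = 19.49 m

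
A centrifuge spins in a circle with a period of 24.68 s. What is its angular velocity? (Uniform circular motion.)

ω = 2π/T = 2π/24.68 = 0.2546 rad/s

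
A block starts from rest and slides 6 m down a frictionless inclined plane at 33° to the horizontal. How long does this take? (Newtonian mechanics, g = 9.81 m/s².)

a = g sin(θ) = 9.81 × sin(33°) = 5.3429 m/s²
t = √(2d/a) = √(2 × 6 / 5.3429) = 1.5 s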